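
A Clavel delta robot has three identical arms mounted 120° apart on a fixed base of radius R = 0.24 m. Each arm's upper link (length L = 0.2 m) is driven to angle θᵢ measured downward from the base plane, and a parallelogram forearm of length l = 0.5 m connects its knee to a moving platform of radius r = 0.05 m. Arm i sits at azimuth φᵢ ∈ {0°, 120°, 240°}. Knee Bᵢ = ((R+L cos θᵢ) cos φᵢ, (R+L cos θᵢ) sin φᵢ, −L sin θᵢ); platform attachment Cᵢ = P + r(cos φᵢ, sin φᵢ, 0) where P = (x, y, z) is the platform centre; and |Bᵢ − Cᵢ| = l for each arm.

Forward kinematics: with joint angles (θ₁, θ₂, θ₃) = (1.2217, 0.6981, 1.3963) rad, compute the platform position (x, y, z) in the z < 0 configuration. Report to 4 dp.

arm 1 at φ=0.0°: e+L cos θ1 = 0.2584;  O1 = (0.2584, 0.0000, -0.1879)
φ2=120.0°: virtual centre (-0.1716, 0.2972, -0.1286), radius l
arm 3 at φ=240.0°: e+L cos θ3 = 0.2247;  O3 = (-0.1124, -0.1946, -0.1970)
subtract pairs → two planes through P
[-0.8600 0.5945 0.1188]·P = 0.0322;  [-0.7415 -0.3892 -0.0181]·P = -0.0128
det = 0.7756;  x = -0.0064+0.0458z,  y = 0.0450+-0.1336z
quadratic in z: (1.0199)z²+(0.3396)z+(-0.1426)=0, √Δ=0.8348 → z ∈ {-0.5757, 0.2428}; z = -0.5757 (taking z<0)
x = -0.0327, y = 0.1219

(-0.0327, 0.1219, -0.5757)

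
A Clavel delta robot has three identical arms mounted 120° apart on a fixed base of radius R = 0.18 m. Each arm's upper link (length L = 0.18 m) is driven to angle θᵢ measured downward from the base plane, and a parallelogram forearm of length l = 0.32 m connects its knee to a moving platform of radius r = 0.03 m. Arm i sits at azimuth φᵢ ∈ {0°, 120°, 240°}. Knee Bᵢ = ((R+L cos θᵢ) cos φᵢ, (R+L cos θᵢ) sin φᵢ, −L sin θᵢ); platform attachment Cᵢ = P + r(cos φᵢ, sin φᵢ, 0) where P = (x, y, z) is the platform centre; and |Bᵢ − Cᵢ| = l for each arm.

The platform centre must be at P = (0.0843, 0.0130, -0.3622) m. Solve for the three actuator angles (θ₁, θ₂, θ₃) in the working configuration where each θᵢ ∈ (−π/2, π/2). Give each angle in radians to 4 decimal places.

arm 1 (φ=0.0°): x'=0.0843, y'=0.0130
  A=0.0657, B=-0.3622, C=(l²−L²−A²−y'²−z²)/(2L)=-0.1824
  θ1 = atan2(B,A) + arccos(C/0.3681) = 0.6979
rotate P by −φ2: (-0.0309, -0.0795, -0.3622)
  A=0.1809, B=-0.3622, C=(l²−L²−A²−y'²−z²)/(2L)=-0.2784
  θ2 = atan2(B,A) + arccos(C/0.4049) = 1.2215
rotate P by −φ3: (-0.0534, 0.0665, -0.3622)
  A=0.2034, B=-0.3622, C=(l²−L²−A²−y'²−z²)/(2L)=-0.2972
  √(A²+B²)=0.4154;  θ3 = -1.0591+2.3680 ≈ 1.3089

θ₁ = 0.6979, θ₂ = 1.2215, θ₃ = 1.3089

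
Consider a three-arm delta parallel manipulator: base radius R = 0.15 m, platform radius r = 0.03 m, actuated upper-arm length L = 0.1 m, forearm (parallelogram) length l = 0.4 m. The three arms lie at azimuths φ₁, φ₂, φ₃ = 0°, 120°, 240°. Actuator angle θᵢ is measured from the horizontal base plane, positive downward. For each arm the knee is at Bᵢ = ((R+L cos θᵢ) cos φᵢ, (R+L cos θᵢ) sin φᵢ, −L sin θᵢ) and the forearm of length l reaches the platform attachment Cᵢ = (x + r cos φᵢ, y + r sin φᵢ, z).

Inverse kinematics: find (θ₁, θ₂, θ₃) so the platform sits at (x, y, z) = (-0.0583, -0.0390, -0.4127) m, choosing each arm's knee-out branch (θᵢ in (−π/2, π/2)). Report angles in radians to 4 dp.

φ1=0.0° → target in arm frame (-0.0583, -0.0390)
  A=0.1783, B=-0.4127, C=(l²−L²−A²−y'²−z²)/(2L)=-0.2682
  γ=atan2(-0.4127,0.1783)=-1.1630;  ψ=arccos(-0.5965)=2.2099;  θ1=γ+ψ≈1.0469
φ2=120.0° → target in arm frame (-0.0046, 0.0700)
  e−x'=0.1246;  (l²−L²−(e−x')²−y'²−z²)/2L = -0.2038
  θ2 = atan2(B,A) + arccos(C/0.4311) = 0.7855
arm 3 (φ=240.0°): x'=0.0629, y'=-0.0310
  A=0.0571, B=-0.4127, C=(l²−L²−A²−y'²−z²)/(2L)=-0.1227
  θ3 = atan2(B,A) + arccos(C/0.4166) = 0.4364

θ₁ = 1.0469, θ₂ = 0.7855, θ₃ = 0.4364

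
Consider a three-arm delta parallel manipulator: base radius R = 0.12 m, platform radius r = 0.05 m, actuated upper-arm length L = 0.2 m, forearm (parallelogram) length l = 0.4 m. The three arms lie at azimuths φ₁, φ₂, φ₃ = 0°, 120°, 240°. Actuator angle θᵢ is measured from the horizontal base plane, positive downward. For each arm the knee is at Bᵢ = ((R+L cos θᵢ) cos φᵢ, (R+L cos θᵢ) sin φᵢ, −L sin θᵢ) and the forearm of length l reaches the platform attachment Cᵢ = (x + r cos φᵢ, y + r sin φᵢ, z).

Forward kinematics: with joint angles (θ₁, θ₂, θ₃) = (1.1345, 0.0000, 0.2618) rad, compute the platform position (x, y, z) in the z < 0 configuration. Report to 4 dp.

(-0.2106, 0.0376, -0.3403)

S1 = (0.1545·cos0.0°, 0.1545·sin0.0°, -0.1813) = (0.1545, 0.0000, -0.1813)
φ2=120.0°: virtual centre (-0.1350, 0.2338, 0.0000), radius l
φ3=240.0°: virtual centre (-0.1316, -0.2279, -0.0518), radius l
eliminate P² terms by subtracting sphere 1 from 2 and 3
plane₁₂: -0.5790x+0.4677y+0.3625z = 0.0162
Cramer: x(z) = -0.0272+0.5388z;  y(z) = 0.0008-0.1081z
quadratic in z: (1.3020)z²+(0.1665)z+(-0.0941)=0, √Δ=0.7196 → z ∈ {-0.3403, 0.2124}; z = -0.3403 (taking z<0)
x = -0.2106, y = 0.0376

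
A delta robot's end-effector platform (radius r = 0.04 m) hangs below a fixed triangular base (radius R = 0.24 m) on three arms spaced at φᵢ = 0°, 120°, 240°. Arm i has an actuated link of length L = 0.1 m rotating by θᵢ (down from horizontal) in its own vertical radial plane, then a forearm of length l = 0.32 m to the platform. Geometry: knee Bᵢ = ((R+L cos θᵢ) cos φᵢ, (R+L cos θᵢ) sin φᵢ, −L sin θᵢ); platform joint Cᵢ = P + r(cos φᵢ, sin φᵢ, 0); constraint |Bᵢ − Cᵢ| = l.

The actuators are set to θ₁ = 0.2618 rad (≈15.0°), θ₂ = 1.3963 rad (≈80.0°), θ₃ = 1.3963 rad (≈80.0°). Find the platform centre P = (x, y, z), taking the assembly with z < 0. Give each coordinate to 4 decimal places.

(0.0871, 0.0000, -0.2677)

O1 = (0.2966·cos0.0°, 0.2966·sin0.0°, -0.0259) = (0.2966, 0.0000, -0.0259)
φ2=120.0°: virtual centre (-0.1087, 0.1882, -0.0985), radius l
O3 = (0.2174·cos240.0°, 0.2174·sin240.0°, -0.0985) = (-0.1087, -0.1882, -0.0985)
subtract pairs → two planes through P
linear system: -0.8105x+0.3765y = -0.0317−-0.1452z; -0.8105x+-0.3765y = -0.0317−-0.1452z
Cramer: x(z) = 0.0391-0.1791z;  y(z) = 0.0000+0.0000z
quadratic in z: (1.0321)z²+(0.1440)z+(-0.0354)=0, √Δ=0.4087 → z ∈ {-0.2677, 0.1282}; z = -0.2677 (taking z<0)
x = 0.0871, y = 0.0000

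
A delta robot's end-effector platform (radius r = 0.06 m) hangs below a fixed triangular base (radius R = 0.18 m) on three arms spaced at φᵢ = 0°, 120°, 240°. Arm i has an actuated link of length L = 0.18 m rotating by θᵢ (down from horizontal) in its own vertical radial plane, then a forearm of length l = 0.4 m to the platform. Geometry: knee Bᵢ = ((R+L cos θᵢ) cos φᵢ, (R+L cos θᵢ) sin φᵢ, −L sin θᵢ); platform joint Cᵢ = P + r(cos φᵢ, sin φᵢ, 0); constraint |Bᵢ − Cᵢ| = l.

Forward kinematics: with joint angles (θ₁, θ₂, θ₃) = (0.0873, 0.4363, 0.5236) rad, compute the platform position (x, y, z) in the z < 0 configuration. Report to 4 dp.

(0.0566, 0.0118, -0.3334)

φ1=0.0°: virtual centre (0.2993, 0.0000, -0.0157), radius l
arm 2 at φ=120.0°: ρ2 = 0.2831;  S2 = (-0.1416, 0.2452, -0.0761)
φ3=240.0°: virtual centre (-0.1379, -0.2389, -0.0900), radius l
|S₂|²−|S₁|² = -0.0039;  |S₃|²−|S₁|² = -0.0056
linear system: -0.8818x+0.4904y = -0.0039−-0.1207z; -0.8745x+-0.4778y = -0.0056−-0.1486z
det = 0.8502;  x = 0.0054+-0.1536z,  y = 0.0018+-0.0299z
sphere 1 gives Az²+Bz+C=0 with A=1.0245, B=0.1215, C=-0.0734;  B²−4AC=0.3155;  roots -0.3334, 0.2148;  negative root z = -0.3334
x = 0.0566, y = 0.0118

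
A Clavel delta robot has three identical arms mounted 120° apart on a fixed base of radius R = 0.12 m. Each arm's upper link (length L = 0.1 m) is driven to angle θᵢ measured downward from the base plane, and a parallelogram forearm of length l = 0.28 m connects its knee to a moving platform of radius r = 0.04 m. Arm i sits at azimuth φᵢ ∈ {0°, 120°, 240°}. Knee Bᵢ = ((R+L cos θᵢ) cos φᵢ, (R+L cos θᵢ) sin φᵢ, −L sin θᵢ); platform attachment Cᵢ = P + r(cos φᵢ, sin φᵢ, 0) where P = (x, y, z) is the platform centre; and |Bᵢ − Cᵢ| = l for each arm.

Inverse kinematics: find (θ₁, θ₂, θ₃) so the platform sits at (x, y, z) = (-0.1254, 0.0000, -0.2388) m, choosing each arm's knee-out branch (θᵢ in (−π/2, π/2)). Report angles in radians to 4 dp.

φ1=0.0° → target in arm frame (-0.1254, 0.0000)
  A cos θ + B sin θ = C:  0.2054·cos θ + -0.2388·sin θ = -0.1541
  γ=atan2(-0.2388,0.2054)=-0.8604;  ψ=arccos(-0.4891)=2.0819;  θ1=γ+ψ≈1.2215
φ2=120.0° → target in arm frame (0.0627, 0.1086)
  A cos θ + B sin θ = C:  0.0173·cos θ + -0.2388·sin θ = -0.0036
  θ2 = atan2(B,A) + arccos(C/0.2394) = 0.0873
φ3=240.0° → target in arm frame (0.0627, -0.1086)
  A=0.0173, B=-0.2388, C=(l²−L²−A²−y'²−z²)/(2L)=-0.0036
  √(A²+B²)=0.2394;  θ3 = -1.4985+1.5858 ≈ 0.0873

θ₁ = 1.2215, θ₂ = 0.0873, θ₃ = 0.0873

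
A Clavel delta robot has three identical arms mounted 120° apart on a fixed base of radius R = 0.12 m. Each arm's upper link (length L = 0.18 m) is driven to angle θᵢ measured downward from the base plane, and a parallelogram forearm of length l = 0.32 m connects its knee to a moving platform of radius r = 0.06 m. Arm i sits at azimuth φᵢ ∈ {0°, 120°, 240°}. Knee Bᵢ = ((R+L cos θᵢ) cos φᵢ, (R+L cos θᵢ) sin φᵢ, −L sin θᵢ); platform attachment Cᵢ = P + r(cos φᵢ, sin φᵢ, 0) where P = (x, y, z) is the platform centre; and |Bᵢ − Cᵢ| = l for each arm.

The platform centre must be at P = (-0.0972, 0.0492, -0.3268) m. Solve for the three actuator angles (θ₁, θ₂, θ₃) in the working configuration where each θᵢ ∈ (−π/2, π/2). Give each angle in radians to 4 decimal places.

θ₁ = 0.9601, θ₂ = 0.2620, θ₃ = 0.6108

arm 1 (φ=0.0°): x'=-0.0972, y'=0.0492
  A=0.1572, B=-0.3268, C=(l²−L²−A²−y'²−z²)/(2L)=-0.1776
  θ1 = atan2(B,A) + arccos(C/0.3626) = 0.9601
rotate P by −φ2: (0.0912, 0.0596, -0.3268)
  A=-0.0312, B=-0.3268, C=(l²−L²−A²−y'²−z²)/(2L)=-0.1148
  γ=atan2(-0.3268,-0.0312)=-1.6660;  ψ=arccos(-0.3496)=1.9280;  θ2=γ+ψ≈0.2620
arm 3 (φ=240.0°): x'=0.0060, y'=-0.1088
  e−x'=0.0540;  (l²−L²−(e−x')²−y'²−z²)/2L = -0.1432
  θ3 = atan2(B,A) + arccos(C/0.3312) = 0.6108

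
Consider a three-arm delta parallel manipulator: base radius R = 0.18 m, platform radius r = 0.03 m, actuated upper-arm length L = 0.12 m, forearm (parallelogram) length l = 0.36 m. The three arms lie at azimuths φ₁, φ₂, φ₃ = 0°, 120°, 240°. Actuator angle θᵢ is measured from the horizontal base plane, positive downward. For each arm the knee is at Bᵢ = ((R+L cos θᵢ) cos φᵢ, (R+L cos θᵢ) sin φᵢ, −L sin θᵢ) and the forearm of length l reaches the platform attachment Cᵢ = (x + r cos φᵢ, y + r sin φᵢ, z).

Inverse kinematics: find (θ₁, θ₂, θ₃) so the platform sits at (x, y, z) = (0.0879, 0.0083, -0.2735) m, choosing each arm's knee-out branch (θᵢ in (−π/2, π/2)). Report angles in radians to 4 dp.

arm 1 (φ=0.0°): x'=0.0879, y'=0.0083
  A=0.0621, B=-0.2735, C=(l²−L²−A²−y'²−z²)/(2L)=0.1520
  γ=atan2(-0.2735,0.0621)=-1.3475;  ψ=arccos(0.5419)=0.9982;  θ1=γ+ψ≈-0.3494
rotate P by −φ2: (-0.0368, -0.0803, -0.2735)
  A cos θ + B sin θ = C:  0.1868·cos θ + -0.2735·sin θ = -0.0039
  √(A²+B²)=0.3312;  θ2 = -0.9717+1.5824 ≈ 0.6108
rotate P by −φ3: (-0.0511, 0.0720, -0.2735)
  A cos θ + B sin θ = C:  0.2011·cos θ + -0.2735·sin θ = -0.0218
  θ3 = atan2(B,A) + arccos(C/0.3395) = 0.6984

θ₁ = -0.3494, θ₂ = 0.6108, θ₃ = 0.6984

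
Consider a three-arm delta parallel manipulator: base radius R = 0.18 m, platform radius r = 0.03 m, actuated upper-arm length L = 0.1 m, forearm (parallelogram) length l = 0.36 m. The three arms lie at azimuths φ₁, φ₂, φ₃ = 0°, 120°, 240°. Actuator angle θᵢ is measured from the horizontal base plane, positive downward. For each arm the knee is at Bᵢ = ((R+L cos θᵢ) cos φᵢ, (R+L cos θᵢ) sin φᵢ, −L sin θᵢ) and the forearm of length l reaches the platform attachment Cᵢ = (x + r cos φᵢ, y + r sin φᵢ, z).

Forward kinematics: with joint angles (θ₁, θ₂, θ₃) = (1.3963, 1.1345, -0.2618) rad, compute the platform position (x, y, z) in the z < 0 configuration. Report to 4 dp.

(-0.0946, -0.1123, -0.3184)

S1 = (0.1674·cos0.0°, 0.1674·sin0.0°, -0.0985) = (0.1674, 0.0000, -0.0985)
S2 = (0.1923·cos120.0°, 0.1923·sin120.0°, -0.0906) = (-0.0961, 0.1665, -0.0906)
arm 3 at φ=240.0°: (R−r)+L cos θ3 = 0.2466;  S3 = (-0.1233, -0.2136, 0.0259)
subtract pairs → two planes through P
linear system: -0.5270x+0.3330y = 0.0075−0.0157z; -0.5813x+-0.4271y = 0.0238−0.2487z
Cramer: x(z) = -0.0265+0.2139z;  y(z) = -0.0195+0.2913z
into |P−S₁|² = l²: 1.1306z² + 0.1026z + -0.0819 = 0;  Δ = 0.3810;  z = -0.3184 or 0.2276 → z<0 root = -0.3184
x = -0.0946, y = -0.1123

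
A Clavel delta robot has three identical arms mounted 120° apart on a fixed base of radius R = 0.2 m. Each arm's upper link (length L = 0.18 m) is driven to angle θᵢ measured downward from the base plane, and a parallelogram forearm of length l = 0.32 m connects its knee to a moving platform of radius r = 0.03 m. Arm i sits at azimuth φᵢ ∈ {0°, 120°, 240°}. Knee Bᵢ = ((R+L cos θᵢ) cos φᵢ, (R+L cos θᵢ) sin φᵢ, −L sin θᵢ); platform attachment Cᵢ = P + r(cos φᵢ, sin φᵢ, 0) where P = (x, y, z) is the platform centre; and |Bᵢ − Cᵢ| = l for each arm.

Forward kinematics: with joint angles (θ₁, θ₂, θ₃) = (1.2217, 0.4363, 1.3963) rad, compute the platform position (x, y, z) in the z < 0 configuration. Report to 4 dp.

φ1=0.0°: virtual centre (0.2316, 0.0000, -0.1691), radius l
centre 2 = (0.3331·cos120.0°, 0.3331·sin120.0°, -0.0761) = (-0.1666, 0.2885, -0.0761)
centre 3 = (0.2013·cos240.0°, 0.2013·sin240.0°, -0.1773) = (-0.1006, -0.1743, -0.1773)
|centre ₂|²−|centre ₁|² = 0.0345;  |centre ₃|²−|centre ₁|² = -0.0103
plane₁₂: -0.7963x+0.5770y+0.1862z = 0.0345
det = 0.6609;  x = -0.0092+0.0840z,  y = 0.0471+-0.2067z
quadratic in z: (1.0498)z²+(0.2784)z+(-0.0136)=0, √Δ=0.3668 → z ∈ {-0.3073, 0.0421}; z = -0.3073 (taking z<0)
x = -0.0350, y = 0.1107

(-0.0350, 0.1107, -0.3073)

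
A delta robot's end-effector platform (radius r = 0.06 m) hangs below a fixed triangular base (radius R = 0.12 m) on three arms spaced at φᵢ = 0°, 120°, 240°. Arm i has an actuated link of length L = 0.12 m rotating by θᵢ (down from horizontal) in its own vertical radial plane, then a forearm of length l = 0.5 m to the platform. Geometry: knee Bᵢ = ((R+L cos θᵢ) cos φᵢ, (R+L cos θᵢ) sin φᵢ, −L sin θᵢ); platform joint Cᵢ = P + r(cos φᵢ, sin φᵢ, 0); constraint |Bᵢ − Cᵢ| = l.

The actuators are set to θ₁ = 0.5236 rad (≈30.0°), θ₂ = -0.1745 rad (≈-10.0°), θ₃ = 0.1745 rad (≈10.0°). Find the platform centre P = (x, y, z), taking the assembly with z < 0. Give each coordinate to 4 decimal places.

arm 1 at φ=0.0°: ρ1 = 0.1639;  S1 = (0.1639, 0.0000, -0.0600)
φ2=120.0°: virtual centre (-0.0891, 0.1543, 0.0208), radius l
S3 = (0.1782·cos240.0°, 0.1782·sin240.0°, -0.0208) = (-0.0891, -0.1543, -0.0208)
subtract pairs → two planes through P
linear system: -0.5060x+0.3086y = 0.0017−0.1617z; -0.5060x+-0.3086y = 0.0017−0.0783z
det = 0.3123;  x = -0.0034+0.2371z,  y = 0.0000+-0.1350z
quadratic in z: (1.0745)z²+(0.0407)z+(-0.2184)=0, √Δ=0.9697 → z ∈ {-0.4702, 0.4323}; z = -0.4702 (taking z<0)
x = -0.1149, y = 0.0635

(-0.1149, 0.0635, -0.4702)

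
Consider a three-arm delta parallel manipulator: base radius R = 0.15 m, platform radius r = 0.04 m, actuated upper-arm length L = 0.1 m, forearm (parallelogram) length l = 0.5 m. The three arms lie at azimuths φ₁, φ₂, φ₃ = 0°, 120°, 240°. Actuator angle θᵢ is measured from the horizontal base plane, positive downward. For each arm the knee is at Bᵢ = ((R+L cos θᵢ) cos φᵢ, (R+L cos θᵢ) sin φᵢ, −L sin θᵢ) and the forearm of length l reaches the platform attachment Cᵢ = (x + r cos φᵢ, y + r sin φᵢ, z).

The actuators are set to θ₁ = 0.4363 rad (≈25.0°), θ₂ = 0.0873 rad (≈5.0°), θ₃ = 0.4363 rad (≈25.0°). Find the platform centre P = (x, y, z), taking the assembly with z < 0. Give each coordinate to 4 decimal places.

(-0.0278, 0.0482, -0.4844)

φ1=0.0°: virtual centre (0.2006, 0.0000, -0.0423), radius l
arm 2 at φ=120.0°: ρ2 = 0.2096;  S2 = (-0.1048, 0.1815, -0.0087)
S3 = (0.2006·cos240.0°, 0.2006·sin240.0°, -0.0423) = (-0.1003, -0.1738, -0.0423)
eliminate P² terms by subtracting sphere 1 from 2 and 3
[-0.6109 0.3631 0.0671]·P = 0.0020;  [-0.6019 -0.3475 0.0000]·P = 0.0000
Cramer: x(z) = -0.0016+0.0541z;  y(z) = 0.0028-0.0937z
into |P−S₁|² = l²: 1.0117z² + 0.0621z + -0.2073 = 0;  Δ = 0.8428;  z = -0.4844 or 0.4230 → z<0 root = -0.4844
x = -0.0278, y = 0.0482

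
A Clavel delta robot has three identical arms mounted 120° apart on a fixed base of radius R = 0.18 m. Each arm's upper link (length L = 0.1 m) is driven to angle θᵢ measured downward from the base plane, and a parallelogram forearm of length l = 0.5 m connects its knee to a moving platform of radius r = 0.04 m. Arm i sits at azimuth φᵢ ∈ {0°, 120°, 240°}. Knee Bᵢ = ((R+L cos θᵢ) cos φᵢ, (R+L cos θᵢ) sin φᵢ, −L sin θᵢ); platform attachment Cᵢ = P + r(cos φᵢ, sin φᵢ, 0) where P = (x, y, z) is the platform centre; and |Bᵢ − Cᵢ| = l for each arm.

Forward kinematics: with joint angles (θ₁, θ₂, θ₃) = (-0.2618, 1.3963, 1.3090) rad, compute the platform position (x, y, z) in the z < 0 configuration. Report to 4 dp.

(0.2174, -0.0108, -0.4736)

φ1=0.0°: virtual centre (0.2366, 0.0000, 0.0259), radius l
arm 2 at φ=120.0°: e+L cos θ2 = 0.1574;  centre 2 = (-0.0787, 0.1363, -0.0985)
centre 3 = (0.1659·cos240.0°, 0.1659·sin240.0°, -0.0966) = (-0.0829, -0.1437, -0.0966)
subtract pairs → two planes through P
linear system: -0.6305x+0.2726y = -0.0222−-0.2487z; -0.6391x+-0.2873y = -0.0198−-0.2449z
det = 0.3553;  x = 0.0331+-0.3890z,  y = -0.0048+0.0127z
sphere 1 gives Az²+Bz+C=0 with A=1.1515, B=0.1064, C=-0.2079;  B²−4AC=0.9689;  roots -0.4736, 0.3812;  negative root z = -0.4736
x = 0.2174, y = -0.0108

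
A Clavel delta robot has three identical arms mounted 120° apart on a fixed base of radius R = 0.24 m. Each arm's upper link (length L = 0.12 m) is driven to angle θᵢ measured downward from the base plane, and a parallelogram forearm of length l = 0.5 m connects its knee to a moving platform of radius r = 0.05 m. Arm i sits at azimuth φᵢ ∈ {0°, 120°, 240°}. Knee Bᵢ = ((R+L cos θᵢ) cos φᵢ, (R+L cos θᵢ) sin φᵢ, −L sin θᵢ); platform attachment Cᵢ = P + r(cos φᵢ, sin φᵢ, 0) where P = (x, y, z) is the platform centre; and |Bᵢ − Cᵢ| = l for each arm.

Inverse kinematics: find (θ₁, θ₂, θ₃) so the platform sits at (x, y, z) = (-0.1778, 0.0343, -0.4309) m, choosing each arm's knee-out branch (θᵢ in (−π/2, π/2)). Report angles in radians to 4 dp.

θ₁ = 1.3964, θ₂ = -0.0875, θ₃ = 0.2621

arm 1 (φ=0.0°): x'=-0.1778, y'=0.0343
  A=0.3678, B=-0.4309, C=(l²−L²−A²−y'²−z²)/(2L)=-0.3605
  θ1 = atan2(B,A) + arccos(C/0.5665) = 1.3964
rotate P by −φ2: (0.1186, 0.1368, -0.4309)
  A=0.0714, B=-0.4309, C=(l²−L²−A²−y'²−z²)/(2L)=0.1088
  √(A²+B²)=0.4368;  θ2 = -1.4066+1.3191 ≈ -0.0875
φ3=240.0° → target in arm frame (0.0592, -0.1711)
  A=0.1308, B=-0.4309, C=(l²−L²−A²−y'²−z²)/(2L)=0.0147
  θ3 = atan2(B,A) + arccos(C/0.4503) = 0.2621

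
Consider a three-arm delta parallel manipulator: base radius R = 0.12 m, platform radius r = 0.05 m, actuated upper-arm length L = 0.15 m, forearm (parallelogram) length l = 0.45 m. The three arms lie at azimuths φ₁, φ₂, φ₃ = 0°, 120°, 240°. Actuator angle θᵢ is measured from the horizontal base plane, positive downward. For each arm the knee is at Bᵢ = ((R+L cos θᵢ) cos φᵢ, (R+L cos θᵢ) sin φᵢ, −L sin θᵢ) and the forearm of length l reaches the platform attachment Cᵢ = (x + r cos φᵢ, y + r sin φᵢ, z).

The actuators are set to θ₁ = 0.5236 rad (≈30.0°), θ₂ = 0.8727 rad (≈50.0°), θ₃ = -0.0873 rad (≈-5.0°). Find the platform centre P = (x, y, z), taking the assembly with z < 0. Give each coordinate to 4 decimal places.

arm 1 at φ=0.0°: (R−r)+L cos θ1 = 0.1999;  centre 1 = (0.1999, 0.0000, -0.0750)
centre 2 = (0.1664·cos120.0°, 0.1664·sin120.0°, -0.1149) = (-0.0832, 0.1441, -0.1149)
φ3=240.0°: virtual centre (-0.1097, -0.1900, 0.0131), radius l
eliminate P² terms by subtracting sphere 1 from 2 and 3
linear system: -0.5662x+0.2882y = -0.0047−-0.0798z; -0.6192x+-0.3801y = 0.0027−0.1762z
det = 0.3937;  x = 0.0025+0.0519z,  y = -0.0113+0.3789z
into |P−centre ₁|² = l²: 1.1463z² + 0.1209z + -0.1578 = 0;  Δ = 0.7381;  z = -0.4275 or 0.3220 → z<0 root = -0.4275
x = -0.0197, y = -0.1733

(-0.0197, -0.1733, -0.4275)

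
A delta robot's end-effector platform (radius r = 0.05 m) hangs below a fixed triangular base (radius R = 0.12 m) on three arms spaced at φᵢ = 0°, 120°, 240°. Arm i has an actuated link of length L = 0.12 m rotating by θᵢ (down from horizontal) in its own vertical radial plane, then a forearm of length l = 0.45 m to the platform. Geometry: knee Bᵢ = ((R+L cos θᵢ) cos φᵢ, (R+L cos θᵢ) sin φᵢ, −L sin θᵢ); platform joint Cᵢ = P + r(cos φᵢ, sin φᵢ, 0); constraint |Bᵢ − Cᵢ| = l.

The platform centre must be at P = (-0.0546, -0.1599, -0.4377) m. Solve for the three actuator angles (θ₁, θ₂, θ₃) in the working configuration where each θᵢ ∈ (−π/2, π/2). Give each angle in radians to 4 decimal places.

θ₁ = 0.6977, θ₂ = 0.8724, θ₃ = -0.0875

φ1=0.0° → target in arm frame (-0.0546, -0.1599)
  A=0.1246, B=-0.4377, C=(l²−L²−A²−y'²−z²)/(2L)=-0.1857
  √(A²+B²)=0.4551;  θ1 = -1.2935+1.9912 ≈ 0.6977
arm 2 (φ=120.0°): x'=-0.1112, y'=0.1272
  A cos θ + B sin θ = C:  0.1812·cos θ + -0.4377·sin θ = -0.2187
  √(A²+B²)=0.4737;  θ2 = -1.1783+2.0507 ≈ 0.8724
φ3=240.0° → target in arm frame (0.1658, 0.0327)
  A=-0.0958, B=-0.4377, C=(l²−L²−A²−y'²−z²)/(2L)=-0.0572
  √(A²+B²)=0.4481;  θ3 = -1.7862+1.6987 ≈ -0.0875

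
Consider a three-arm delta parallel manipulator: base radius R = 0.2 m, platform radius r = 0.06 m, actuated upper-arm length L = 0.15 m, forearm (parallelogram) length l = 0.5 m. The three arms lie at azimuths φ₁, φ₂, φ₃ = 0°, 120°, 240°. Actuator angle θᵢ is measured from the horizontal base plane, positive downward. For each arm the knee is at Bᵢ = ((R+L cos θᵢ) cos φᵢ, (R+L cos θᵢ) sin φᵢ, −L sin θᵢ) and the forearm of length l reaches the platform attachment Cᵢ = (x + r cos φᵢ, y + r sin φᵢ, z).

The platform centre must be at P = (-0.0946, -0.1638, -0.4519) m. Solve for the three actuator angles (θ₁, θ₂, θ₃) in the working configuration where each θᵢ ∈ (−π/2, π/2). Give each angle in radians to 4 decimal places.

rotate P by −φ1: (-0.0946, -0.1638, -0.4519)
  A=0.2346, B=-0.4519, C=(l²−L²−A²−y'²−z²)/(2L)=-0.1953
  θ1 = atan2(B,A) + arccos(C/0.5092) = 0.8724
φ2=120.0° → target in arm frame (-0.0946, 0.1638)
  e−x'=0.2346;  (l²−L²−(e−x')²−y'²−z²)/2L = -0.1952
  √(A²+B²)=0.5091;  θ2 = -1.0920+1.9643 ≈ 0.8723
φ3=240.0° → target in arm frame (0.1892, 0.0000)
  A cos θ + B sin θ = C:  -0.0492·cos θ + -0.4519·sin θ = 0.0696
  θ3 = atan2(B,A) + arccos(C/0.4546) = -0.2620

θ₁ = 0.8724, θ₂ = 0.8723, θ₃ = -0.2620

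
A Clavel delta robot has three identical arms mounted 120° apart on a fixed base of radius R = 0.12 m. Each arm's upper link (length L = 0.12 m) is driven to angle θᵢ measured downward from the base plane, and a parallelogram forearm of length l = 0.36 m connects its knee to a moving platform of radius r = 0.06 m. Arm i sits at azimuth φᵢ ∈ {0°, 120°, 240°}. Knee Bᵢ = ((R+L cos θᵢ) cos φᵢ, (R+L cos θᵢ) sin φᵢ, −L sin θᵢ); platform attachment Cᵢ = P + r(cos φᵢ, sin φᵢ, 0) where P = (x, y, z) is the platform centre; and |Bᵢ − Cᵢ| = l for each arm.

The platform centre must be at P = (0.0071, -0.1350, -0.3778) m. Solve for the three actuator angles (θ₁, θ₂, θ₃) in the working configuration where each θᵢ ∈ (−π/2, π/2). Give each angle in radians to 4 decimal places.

θ₁ = 0.6981, θ₂ = 1.1344, θ₃ = 0.2614

arm 1 (φ=0.0°): x'=0.0071, y'=-0.1350
  e−x'=0.0529;  (l²−L²−(e−x')²−y'²−z²)/2L = -0.2023
  √(A²+B²)=0.3815;  θ1 = -1.4317+2.1298 ≈ 0.6981
φ2=120.0° → target in arm frame (-0.1205, 0.0614)
  A cos θ + B sin θ = C:  0.1805·cos θ + -0.3778·sin θ = -0.2661
  γ=atan2(-0.3778,0.1805)=-1.1252;  ψ=arccos(-0.6356)=2.2595;  θ2=γ+ψ≈1.1344
arm 3 (φ=240.0°): x'=0.1134, y'=0.0736
  A=-0.0534, B=-0.3778, C=(l²−L²−A²−y'²−z²)/(2L)=-0.1492
  γ=atan2(-0.3778,-0.0534)=-1.7111;  ψ=arccos(-0.3910)=1.9725;  θ3=γ+ψ≈0.2614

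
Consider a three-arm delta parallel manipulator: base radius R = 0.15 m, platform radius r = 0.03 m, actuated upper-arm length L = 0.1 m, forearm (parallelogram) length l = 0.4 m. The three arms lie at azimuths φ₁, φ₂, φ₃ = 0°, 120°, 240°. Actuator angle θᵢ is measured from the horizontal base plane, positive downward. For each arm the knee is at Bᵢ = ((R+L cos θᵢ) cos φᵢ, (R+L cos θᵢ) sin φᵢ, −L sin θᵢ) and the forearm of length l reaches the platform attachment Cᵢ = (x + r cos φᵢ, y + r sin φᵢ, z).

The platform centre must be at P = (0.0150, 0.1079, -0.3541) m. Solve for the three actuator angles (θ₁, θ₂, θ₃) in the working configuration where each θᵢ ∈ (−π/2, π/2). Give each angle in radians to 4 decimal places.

rotate P by −φ1: (0.0150, 0.1079, -0.3541)
  A=0.1050, B=-0.3541, C=(l²−L²−A²−y'²−z²)/(2L)=0.0097
  γ=atan2(-0.3541,0.1050)=-1.2825;  ψ=arccos(0.0263)=1.5445;  θ1=γ+ψ≈0.2619
φ2=120.0° → target in arm frame (0.0859, -0.0669)
  e−x'=0.0341;  (l²−L²−(e−x')²−y'²−z²)/2L = 0.0949
  γ=atan2(-0.3541,0.0341)=-1.4749;  ψ=arccos(0.2667)=1.3009;  θ2=γ+ψ≈-0.1741
arm 3 (φ=240.0°): x'=-0.1009, y'=-0.0410
  e−x'=0.2209;  (l²−L²−(e−x')²−y'²−z²)/2L = -0.1294
  θ3 = atan2(B,A) + arccos(C/0.4174) = 0.8731

θ₁ = 0.2619, θ₂ = -0.1741, θ₃ = 0.8731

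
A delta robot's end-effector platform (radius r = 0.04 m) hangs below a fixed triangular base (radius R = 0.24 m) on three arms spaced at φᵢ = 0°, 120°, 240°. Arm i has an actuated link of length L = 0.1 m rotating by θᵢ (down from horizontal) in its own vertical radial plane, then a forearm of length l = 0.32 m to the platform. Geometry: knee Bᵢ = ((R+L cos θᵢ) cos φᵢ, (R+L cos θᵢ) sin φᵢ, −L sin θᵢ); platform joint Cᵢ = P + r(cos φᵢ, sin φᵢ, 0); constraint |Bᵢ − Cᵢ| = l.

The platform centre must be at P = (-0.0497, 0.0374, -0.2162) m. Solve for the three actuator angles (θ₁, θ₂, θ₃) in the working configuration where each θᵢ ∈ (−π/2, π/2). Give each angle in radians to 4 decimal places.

θ₁ = 1.1346, θ₂ = 0.0871, θ₃ = 0.7854

arm 1 (φ=0.0°): x'=-0.0497, y'=0.0374
  A=0.2497, B=-0.2162, C=(l²−L²−A²−y'²−z²)/(2L)=-0.0905
  √(A²+B²)=0.3303;  θ1 = -0.7136+1.8482 ≈ 1.1346
arm 2 (φ=120.0°): x'=0.0572, y'=0.0243
  A=0.1428, B=-0.2162, C=(l²−L²−A²−y'²−z²)/(2L)=0.1234
  √(A²+B²)=0.2591;  θ2 = -0.9872+1.0743 ≈ 0.0871
arm 3 (φ=240.0°): x'=-0.0075, y'=-0.0617
  A=0.2075, B=-0.2162, C=(l²−L²−A²−y'²−z²)/(2L)=-0.0061
  √(A²+B²)=0.2997;  θ3 = -0.8058+1.5913 ≈ 0.7854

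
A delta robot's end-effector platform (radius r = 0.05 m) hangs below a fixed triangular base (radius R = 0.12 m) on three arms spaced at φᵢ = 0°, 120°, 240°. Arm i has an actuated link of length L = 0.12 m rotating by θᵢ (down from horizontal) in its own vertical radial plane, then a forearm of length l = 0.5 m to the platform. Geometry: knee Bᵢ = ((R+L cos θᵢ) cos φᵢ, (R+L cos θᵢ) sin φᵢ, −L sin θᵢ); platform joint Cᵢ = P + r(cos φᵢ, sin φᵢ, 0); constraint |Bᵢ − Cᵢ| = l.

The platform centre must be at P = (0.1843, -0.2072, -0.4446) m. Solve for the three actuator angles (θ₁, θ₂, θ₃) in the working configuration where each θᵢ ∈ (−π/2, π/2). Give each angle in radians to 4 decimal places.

θ₁ = -0.0869, θ₂ = 1.3094, θ₃ = 0.2620

rotate P by −φ1: (0.1843, -0.2072, -0.4446)
  A cos θ + B sin θ = C:  -0.1143·cos θ + -0.4446·sin θ = -0.0753
  √(A²+B²)=0.4591;  θ1 = -1.8224+1.7355 ≈ -0.0869
rotate P by −φ2: (-0.2716, -0.0560, -0.4446)
  A=0.3416, B=-0.4446, C=(l²−L²−A²−y'²−z²)/(2L)=-0.3412
  γ=atan2(-0.4446,0.3416)=-0.9157;  ψ=arccos(-0.6086)=2.2251;  θ2=γ+ψ≈1.3094
φ3=240.0° → target in arm frame (0.0873, 0.2632)
  A=-0.0173, B=-0.4446, C=(l²−L²−A²−y'²−z²)/(2L)=-0.1319
  √(A²+B²)=0.4449;  θ3 = -1.6097+1.8717 ≈ 0.2620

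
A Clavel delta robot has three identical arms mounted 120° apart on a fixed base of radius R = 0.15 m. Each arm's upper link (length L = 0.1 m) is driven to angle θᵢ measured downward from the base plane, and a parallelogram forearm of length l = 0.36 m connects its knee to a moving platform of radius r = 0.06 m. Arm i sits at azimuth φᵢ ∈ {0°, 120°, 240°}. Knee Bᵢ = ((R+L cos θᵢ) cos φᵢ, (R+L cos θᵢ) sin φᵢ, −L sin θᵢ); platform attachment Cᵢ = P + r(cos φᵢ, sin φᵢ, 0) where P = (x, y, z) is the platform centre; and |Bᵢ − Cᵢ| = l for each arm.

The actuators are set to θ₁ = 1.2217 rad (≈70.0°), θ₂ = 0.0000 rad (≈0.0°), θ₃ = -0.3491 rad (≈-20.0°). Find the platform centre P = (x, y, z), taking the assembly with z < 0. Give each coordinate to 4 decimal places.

S1 = (0.1242·cos0.0°, 0.1242·sin0.0°, -0.0940) = (0.1242, 0.0000, -0.0940)
S2 = (0.1900·cos120.0°, 0.1900·sin120.0°, 0.0000) = (-0.0950, 0.1645, 0.0000)
φ3=240.0°: virtual centre (-0.0920, -0.1593, 0.0342), radius l
subtract pairs → two planes through P
[-0.4384 0.3291 0.1879]·P = 0.0118;  [-0.4324 -0.3186 0.2563]·P = 0.0108
Cramer: x(z) = -0.0259+0.5115z;  y(z) = 0.0014+0.1104z
sphere 1 gives Az²+Bz+C=0 with A=1.2738, B=0.0346, C=-0.0982;  B²−4AC=0.5017;  roots -0.2916, 0.2644;  negative root z = -0.2916
x = -0.1751, y = -0.0308

(-0.1751, -0.0308, -0.2916)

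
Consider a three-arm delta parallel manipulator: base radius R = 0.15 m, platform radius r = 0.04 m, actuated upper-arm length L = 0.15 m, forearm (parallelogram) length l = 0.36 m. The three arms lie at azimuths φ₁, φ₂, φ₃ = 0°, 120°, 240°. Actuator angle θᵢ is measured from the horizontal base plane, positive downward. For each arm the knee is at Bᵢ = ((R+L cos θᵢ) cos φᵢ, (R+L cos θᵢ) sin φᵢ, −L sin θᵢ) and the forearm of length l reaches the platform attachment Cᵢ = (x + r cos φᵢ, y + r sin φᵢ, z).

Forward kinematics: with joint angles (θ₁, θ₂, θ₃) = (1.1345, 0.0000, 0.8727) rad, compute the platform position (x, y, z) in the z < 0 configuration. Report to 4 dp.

(-0.1059, 0.1037, -0.3380)

φ1=0.0°: virtual centre (0.1734, 0.0000, -0.1359), radius l
centre 2 = (0.2600·cos120.0°, 0.2600·sin120.0°, 0.0000) = (-0.1300, 0.2252, 0.0000)
arm 3 at φ=240.0°: e+L cos θ3 = 0.2064;  centre 3 = (-0.1032, -0.1788, -0.1149)
subtract pairs → two planes through P
linear system: -0.6068x+0.4503y = 0.0191−0.2719z; -0.5532x+-0.3575y = 0.0073−0.0421z
Cramer: x(z) = -0.0216+0.2492z;  y(z) = 0.0132-0.2680z
quadratic in z: (1.1339)z²+(0.1676)z+(-0.0729)=0, √Δ=0.5990 → z ∈ {-0.3380, 0.1902}; z = -0.3380 (taking z<0)
x = -0.1059, y = 0.1037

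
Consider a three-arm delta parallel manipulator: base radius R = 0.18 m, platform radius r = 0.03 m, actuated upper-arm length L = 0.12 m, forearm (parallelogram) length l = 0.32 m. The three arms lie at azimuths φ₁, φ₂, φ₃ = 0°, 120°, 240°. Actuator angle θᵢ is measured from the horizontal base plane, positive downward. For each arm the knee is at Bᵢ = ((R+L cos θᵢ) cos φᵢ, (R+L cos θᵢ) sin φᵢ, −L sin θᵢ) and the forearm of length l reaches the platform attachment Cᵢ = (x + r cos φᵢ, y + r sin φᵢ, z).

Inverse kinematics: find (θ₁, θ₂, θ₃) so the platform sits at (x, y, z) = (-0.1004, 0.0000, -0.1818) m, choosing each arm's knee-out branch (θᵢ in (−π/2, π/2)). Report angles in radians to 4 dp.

θ₁ = 1.0474, θ₂ = -0.3490, θ₃ = -0.3490

arm 1 (φ=0.0°): x'=-0.1004, y'=0.0000
  e−x'=0.2504;  (l²−L²−(e−x')²−y'²−z²)/2L = -0.0323
  √(A²+B²)=0.3094;  θ1 = -0.6280+1.6754 ≈ 1.0474
φ2=120.0° → target in arm frame (0.0502, 0.0869)
  e−x'=0.0998;  (l²−L²−(e−x')²−y'²−z²)/2L = 0.1560
  θ2 = atan2(B,A) + arccos(C/0.2074) = -0.3490
φ3=240.0° → target in arm frame (0.0502, -0.0869)
  e−x'=0.0998;  (l²−L²−(e−x')²−y'²−z²)/2L = 0.1560
  √(A²+B²)=0.2074;  θ3 = -1.0688+0.7197 ≈ -0.3490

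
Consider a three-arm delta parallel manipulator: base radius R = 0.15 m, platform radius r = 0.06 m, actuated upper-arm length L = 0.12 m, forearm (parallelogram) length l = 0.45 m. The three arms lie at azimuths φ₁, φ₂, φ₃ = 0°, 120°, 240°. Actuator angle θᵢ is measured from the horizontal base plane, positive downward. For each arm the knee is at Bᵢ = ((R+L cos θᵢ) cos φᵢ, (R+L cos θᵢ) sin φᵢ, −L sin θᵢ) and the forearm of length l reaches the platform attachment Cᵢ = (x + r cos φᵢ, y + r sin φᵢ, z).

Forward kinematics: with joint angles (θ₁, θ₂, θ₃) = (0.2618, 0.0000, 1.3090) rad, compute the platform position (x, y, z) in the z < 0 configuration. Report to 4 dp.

(0.0783, 0.2059, -0.4103)

arm 1 at φ=0.0°: (R−r)+L cos θ1 = 0.2059;  O1 = (0.2059, 0.0000, -0.0311)
O2 = (0.2100·cos120.0°, 0.2100·sin120.0°, 0.0000) = (-0.1050, 0.1819, 0.0000)
φ3=240.0°: virtual centre (-0.0605, -0.1048, -0.1159), radius l
|O₂|²−|O₁|² = 0.0007;  |O₃|²−|O₁|² = -0.0153
[-0.6218 0.3637 0.0621]·P = 0.0007;  [-0.5329 -0.2097 -0.1697]·P = -0.0153
det = 0.3242;  x = 0.0167+-0.1502z,  y = 0.0305+-0.4276z
into |P−O₁|² = l²: 1.2054z² + 0.0929z + -0.1648 = 0;  Δ = 0.8032;  z = -0.4103 or 0.3332 → z<0 root = -0.4103
x = 0.0783, y = 0.2059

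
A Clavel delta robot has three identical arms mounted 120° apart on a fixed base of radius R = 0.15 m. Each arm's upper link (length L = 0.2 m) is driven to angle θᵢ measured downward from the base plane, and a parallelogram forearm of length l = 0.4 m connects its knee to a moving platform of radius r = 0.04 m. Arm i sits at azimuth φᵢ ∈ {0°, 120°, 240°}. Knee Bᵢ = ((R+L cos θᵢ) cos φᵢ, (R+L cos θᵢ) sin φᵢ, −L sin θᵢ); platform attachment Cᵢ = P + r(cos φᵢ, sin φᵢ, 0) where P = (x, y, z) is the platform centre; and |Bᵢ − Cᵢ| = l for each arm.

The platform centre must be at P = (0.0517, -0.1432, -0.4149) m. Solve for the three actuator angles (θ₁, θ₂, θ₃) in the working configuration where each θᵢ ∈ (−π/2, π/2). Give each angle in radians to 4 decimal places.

θ₁ = 0.6106, θ₂ = 1.2217, θ₃ = 0.4362

arm 1 (φ=0.0°): x'=0.0517, y'=-0.1432
  A=0.0583, B=-0.4149, C=(l²−L²−A²−y'²−z²)/(2L)=-0.1901
  γ=atan2(-0.4149,0.0583)=-1.4312;  ψ=arccos(-0.4538)=2.0418;  θ1=γ+ψ≈0.6106
φ2=120.0° → target in arm frame (-0.1499, 0.0268)
  A cos θ + B sin θ = C:  0.2599·cos θ + -0.4149·sin θ = -0.3010
  √(A²+B²)=0.4896;  θ2 = -1.0112+2.2329 ≈ 1.2217
rotate P by −φ3: (0.0982, 0.1164, -0.4149)
  A=0.0118, B=-0.4149, C=(l²−L²−A²−y'²−z²)/(2L)=-0.1646
  θ3 = atan2(B,A) + arccos(C/0.4151) = 0.4362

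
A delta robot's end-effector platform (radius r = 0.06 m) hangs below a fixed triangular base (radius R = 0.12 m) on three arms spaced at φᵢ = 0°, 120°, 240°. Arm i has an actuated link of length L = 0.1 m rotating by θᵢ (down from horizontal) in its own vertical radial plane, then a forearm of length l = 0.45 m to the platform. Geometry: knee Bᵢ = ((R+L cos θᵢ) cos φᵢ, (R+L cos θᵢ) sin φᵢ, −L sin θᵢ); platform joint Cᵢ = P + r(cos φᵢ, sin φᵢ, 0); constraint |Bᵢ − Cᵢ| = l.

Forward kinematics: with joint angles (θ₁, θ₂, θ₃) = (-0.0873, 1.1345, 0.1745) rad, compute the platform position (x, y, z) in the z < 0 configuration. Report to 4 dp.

φ1=0.0°: virtual centre (0.1596, 0.0000, 0.0087), radius l
φ2=120.0°: virtual centre (-0.0511, 0.0886, -0.0906), radius l
arm 3 at φ=240.0°: ρ3 = 0.1585;  O3 = (-0.0792, -0.1372, -0.0174)
eliminate P² terms by subtracting sphere 1 from 2 and 3
linear system: -0.4215x+0.1771y = -0.0069−-0.1987z; -0.4777x+-0.2745y = -0.0001−-0.0522z
Cramer: x(z) = 0.0096-0.3184z;  y(z) = -0.0161+0.3641z
quadratic in z: (1.2340)z²+(0.0664)z+(-0.1796)=0, √Δ=0.9440 → z ∈ {-0.4094, 0.3556}; z = -0.4094 (taking z<0)
x = 0.1399, y = -0.1652

(0.1399, -0.1652, -0.4094)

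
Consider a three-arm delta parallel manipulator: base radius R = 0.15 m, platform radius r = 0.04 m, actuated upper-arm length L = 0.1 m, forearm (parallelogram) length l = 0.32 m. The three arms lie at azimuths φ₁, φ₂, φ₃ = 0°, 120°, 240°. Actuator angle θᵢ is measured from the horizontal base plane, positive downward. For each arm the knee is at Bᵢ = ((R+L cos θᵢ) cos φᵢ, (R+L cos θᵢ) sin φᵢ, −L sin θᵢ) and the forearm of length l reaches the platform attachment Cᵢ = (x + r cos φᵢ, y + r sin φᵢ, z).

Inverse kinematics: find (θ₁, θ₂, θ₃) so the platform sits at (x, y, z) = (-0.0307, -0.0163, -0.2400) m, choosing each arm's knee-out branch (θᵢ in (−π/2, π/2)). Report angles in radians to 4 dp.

θ₁ = 0.2622, θ₂ = -0.0002, θ₃ = -0.2616

rotate P by −φ1: (-0.0307, -0.0163, -0.2400)
  A cos θ + B sin θ = C:  0.1407·cos θ + -0.2400·sin θ = 0.0737
  γ=atan2(-0.2400,0.1407)=-1.0405;  ψ=arccos(0.2649)=1.3027;  θ1=γ+ψ≈0.2622
rotate P by −φ2: (0.0012, 0.0347, -0.2400)
  A cos θ + B sin θ = C:  0.1088·cos θ + -0.2400·sin θ = 0.1088
  √(A²+B²)=0.2635;  θ2 = -1.1453+1.1451 ≈ -0.0002
arm 3 (φ=240.0°): x'=0.0295, y'=-0.0184
  e−x'=0.0805;  (l²−L²−(e−x')²−y'²−z²)/2L = 0.1399
  √(A²+B²)=0.2532;  θ3 = -1.2470+0.9854 ≈ -0.2616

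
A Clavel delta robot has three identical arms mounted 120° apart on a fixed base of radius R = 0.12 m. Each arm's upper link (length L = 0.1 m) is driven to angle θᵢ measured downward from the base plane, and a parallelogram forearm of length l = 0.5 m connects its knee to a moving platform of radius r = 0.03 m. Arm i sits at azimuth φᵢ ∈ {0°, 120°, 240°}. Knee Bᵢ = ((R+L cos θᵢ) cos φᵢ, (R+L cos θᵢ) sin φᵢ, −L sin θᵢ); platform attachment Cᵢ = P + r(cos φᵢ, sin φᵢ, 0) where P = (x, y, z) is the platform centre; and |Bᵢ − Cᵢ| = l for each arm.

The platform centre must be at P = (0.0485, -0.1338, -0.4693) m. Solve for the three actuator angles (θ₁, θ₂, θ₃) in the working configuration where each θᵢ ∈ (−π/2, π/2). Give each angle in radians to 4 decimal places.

rotate P by −φ1: (0.0485, -0.1338, -0.4693)
  A=0.0415, B=-0.4693, C=(l²−L²−A²−y'²−z²)/(2L)=0.0007
  γ=atan2(-0.4693,0.0415)=-1.4826;  ψ=arccos(0.0014)=1.5694;  θ1=γ+ψ≈0.0868
arm 2 (φ=120.0°): x'=-0.1401, y'=0.0249
  A=0.2301, B=-0.4693, C=(l²−L²−A²−y'²−z²)/(2L)=-0.1691
  γ=atan2(-0.4693,0.2301)=-1.1149;  ψ=arccos(-0.3235)=1.9002;  θ2=γ+ψ≈0.7853
rotate P by −φ3: (0.0916, 0.1089, -0.4693)
  A=-0.0016, B=-0.4693, C=(l²−L²−A²−y'²−z²)/(2L)=0.0395
  θ3 = atan2(B,A) + arccos(C/0.4693) = -0.0877

θ₁ = 0.0868, θ₂ = 0.7853, θ₃ = -0.0877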